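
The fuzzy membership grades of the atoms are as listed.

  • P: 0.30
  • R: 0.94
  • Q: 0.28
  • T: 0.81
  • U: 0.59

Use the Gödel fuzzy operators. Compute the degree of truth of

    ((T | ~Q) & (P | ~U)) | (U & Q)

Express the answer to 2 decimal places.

0.41

~Q = 1 − 0.28 = 0.72
T | ~Q = max(a, b) on (0.81, 0.72) = 0.81
~U = 1 − 0.59 = 0.41
P | ~U = max(a, b) on (0.30, 0.41) = 0.41
(T | ~Q) & (P | ~U) = min(a, b) on (0.81, 0.41) = 0.41
U & Q = min(a, b) on (0.59, 0.28) = 0.28
((T | ~Q) & (P | ~U)) | (U & Q) = max(a, b) on (0.41, 0.28) = 0.41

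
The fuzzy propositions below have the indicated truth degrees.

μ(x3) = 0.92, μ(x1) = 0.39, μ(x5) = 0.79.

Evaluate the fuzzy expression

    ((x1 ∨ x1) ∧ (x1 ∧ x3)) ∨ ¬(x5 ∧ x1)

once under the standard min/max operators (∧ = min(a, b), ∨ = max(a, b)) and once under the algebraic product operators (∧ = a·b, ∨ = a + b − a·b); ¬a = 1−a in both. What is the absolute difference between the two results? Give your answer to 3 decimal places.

Under standard min/max:
  x1 ∨ x1 = max(a, b) on (0.39, 0.39) = 0.39
  x1 ∧ x3 = min(a, b) on (0.39, 0.92) = 0.39
  (x1 ∨ x1) ∧ (x1 ∧ x3) = min(a, b) on (0.39, 0.39) = 0.39
  x5 ∧ x1 = min(a, b) on (0.79, 0.39) = 0.39
  ¬(x5 ∧ x1) = 1 − 0.39 = 0.61
  ((x1 ∨ x1) ∧ (x1 ∧ x3)) ∨ ¬(x5 ∧ x1) = max(a, b) on (0.39, 0.61) = 0.61
  → value = 0.6100
Under algebraic product:
  x1 ∨ x1 = a + b − a·b on (0.3900, 0.3900) = 0.6279
  x1 ∧ x3 = a·b on (0.3900, 0.9200) = 0.3588
  (x1 ∨ x1) ∧ (x1 ∧ x3) = a·b on (0.6279, 0.3588) = 0.2253
  x5 ∧ x1 = a·b on (0.7900, 0.3900) = 0.3081
  ¬(x5 ∧ x1) = 1 − 0.3081 = 0.6919
  ((x1 ∨ x1) ∧ (x1 ∧ x3)) ∨ ¬(x5 ∧ x1) = a + b − a·b on (0.2253, 0.6919) = 0.7613
  → value = 0.7613
|0.6100 − 0.7613| = 0.151

0.151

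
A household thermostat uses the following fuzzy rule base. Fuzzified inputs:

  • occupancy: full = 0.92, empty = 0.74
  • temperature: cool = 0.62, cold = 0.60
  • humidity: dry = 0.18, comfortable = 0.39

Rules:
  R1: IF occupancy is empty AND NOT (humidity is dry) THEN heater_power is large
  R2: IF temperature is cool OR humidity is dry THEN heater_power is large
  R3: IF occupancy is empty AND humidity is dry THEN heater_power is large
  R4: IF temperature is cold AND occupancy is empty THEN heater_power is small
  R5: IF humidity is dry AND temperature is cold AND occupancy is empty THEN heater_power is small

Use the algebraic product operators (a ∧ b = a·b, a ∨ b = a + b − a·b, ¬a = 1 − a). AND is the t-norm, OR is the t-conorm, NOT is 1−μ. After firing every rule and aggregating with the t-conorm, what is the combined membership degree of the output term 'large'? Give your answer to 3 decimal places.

0.894

R1: empty=0.74, ¬dry=1−0.18=0.82; AND[a·b] → w = 0.6068
R2: cool=0.62, dry=0.18; OR[a + b − a·b] → w = 0.6884
R3: empty=0.74, dry=0.18; AND[a·b] → w = 0.1332
R4: cold=0.60, empty=0.74; AND[a·b] → w = 0.4440
R5: dry=0.18, cold=0.60, empty=0.74; AND[a·b] → w = 0.0799
Rules with consequent 'large': {R1, R2, R3} → strengths 0.6068, 0.6884, 0.1332
Aggregate via t-conorm [a + b − a·b]: 0.8938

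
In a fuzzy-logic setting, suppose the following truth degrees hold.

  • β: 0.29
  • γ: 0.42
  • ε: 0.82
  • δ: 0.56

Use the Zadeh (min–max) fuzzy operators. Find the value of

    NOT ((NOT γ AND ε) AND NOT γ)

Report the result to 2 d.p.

0.42

NOT γ = 1 − 0.42 = 0.58
NOT γ AND ε = min(a, b) on (0.58, 0.82) = 0.58
NOT γ = 1 − 0.42 = 0.58
(NOT γ AND ε) AND NOT γ = min(a, b) on (0.58, 0.58) = 0.58
NOT ((NOT γ AND ε) AND NOT γ) = 1 − 0.58 = 0.42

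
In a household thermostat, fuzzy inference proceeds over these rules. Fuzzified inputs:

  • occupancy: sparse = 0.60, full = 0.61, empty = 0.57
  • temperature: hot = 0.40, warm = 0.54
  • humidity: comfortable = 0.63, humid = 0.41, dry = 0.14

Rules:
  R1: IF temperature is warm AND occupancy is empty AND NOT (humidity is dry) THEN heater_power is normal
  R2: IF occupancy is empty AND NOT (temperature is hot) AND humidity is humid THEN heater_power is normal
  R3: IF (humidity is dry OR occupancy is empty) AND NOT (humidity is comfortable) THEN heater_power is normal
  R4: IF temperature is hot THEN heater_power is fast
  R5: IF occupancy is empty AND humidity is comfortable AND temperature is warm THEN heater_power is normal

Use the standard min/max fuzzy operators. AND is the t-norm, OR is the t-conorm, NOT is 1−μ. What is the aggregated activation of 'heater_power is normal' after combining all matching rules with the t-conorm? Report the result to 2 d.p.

0.54

R1: warm=0.54, empty=0.57, ¬dry=1−0.14=0.86; AND[min(a, b)] → w = 0.54
R2: empty=0.57, ¬hot=1−0.40=0.60, humid=0.41; AND[min(a, b)] → w = 0.41
R3: (dry=0.14 OR empty=0.57) = 0.57; AND[min(a, b)] with ¬comfortable=1−0.63=0.37 → w = 0.37
R4: hot=0.40 → w = 0.40
R5: empty=0.57, comfortable=0.63, warm=0.54; AND[min(a, b)] → w = 0.54
Rules with consequent 'normal': {R1, R2, R3, R5} → strengths 0.54, 0.41, 0.37, 0.54
Aggregate via t-conorm [max(a, b)]: 0.54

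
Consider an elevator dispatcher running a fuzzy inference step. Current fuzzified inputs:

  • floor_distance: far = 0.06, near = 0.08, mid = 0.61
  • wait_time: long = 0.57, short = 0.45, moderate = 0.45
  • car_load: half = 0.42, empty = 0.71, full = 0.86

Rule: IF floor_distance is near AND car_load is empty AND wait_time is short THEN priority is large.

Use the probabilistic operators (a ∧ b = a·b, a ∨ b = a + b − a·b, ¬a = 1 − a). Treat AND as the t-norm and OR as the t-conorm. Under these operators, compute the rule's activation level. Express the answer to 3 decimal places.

firing strength: near=0.08, empty=0.71, short=0.45; AND[a·b] → w = 0.0256

0.026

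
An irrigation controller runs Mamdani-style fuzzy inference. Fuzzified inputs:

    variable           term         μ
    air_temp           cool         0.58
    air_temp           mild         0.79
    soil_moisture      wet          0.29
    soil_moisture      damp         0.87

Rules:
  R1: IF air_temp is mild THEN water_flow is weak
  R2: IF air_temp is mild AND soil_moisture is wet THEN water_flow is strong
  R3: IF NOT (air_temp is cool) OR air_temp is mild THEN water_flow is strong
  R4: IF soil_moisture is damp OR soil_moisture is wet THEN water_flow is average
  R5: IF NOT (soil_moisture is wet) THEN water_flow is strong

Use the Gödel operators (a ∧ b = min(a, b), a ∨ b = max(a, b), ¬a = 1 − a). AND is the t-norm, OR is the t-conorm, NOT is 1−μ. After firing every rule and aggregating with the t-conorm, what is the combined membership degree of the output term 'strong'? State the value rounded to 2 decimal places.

R1: mild=0.79 → w = 0.79
R2: mild=0.79, wet=0.29; AND[min(a, b)] → w = 0.29
R3: ¬cool=1−0.58=0.42, mild=0.79; OR[max(a, b)] → w = 0.79
R4: damp=0.87, wet=0.29; OR[max(a, b)] → w = 0.87
R5: ¬wet=1−0.29=0.71 → w = 0.71
Rules with consequent 'strong': {R2, R3, R5} → strengths 0.29, 0.79, 0.71
Aggregate via t-conorm [max(a, b)]: 0.79

0.79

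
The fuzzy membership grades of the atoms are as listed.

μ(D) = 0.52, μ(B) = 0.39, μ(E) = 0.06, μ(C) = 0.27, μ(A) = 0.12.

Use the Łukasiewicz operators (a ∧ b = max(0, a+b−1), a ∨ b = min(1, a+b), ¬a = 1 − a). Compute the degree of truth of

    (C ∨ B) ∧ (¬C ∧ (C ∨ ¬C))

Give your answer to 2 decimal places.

0.39

C ∨ B = min(1, a+b) on (0.27, 0.39) = 0.66
¬C = 1 − 0.27 = 0.73
¬C = 1 − 0.27 = 0.73
C ∨ ¬C = min(1, a+b) on (0.27, 0.73) = 1.00
¬C ∧ (C ∨ ¬C) = max(0, a+b−1) on (0.73, 1.00) = 0.73
(C ∨ B) ∧ (¬C ∧ (C ∨ ¬C)) = max(0, a+b−1) on (0.66, 0.73) = 0.39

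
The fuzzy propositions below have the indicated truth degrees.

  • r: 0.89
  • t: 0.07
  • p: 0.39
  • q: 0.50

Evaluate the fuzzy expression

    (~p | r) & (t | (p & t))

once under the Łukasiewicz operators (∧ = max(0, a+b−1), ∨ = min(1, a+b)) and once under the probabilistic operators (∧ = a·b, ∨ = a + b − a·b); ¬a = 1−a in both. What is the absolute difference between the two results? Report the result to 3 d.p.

0.021

Under Łukasiewicz:
  ~p = 1 − 0.39 = 0.61
  ~p | r = min(1, a+b) on (0.61, 0.89) = 1.00
  p & t = max(0, a+b−1) on (0.39, 0.07) = 0.00
  t | (p & t) = min(1, a+b) on (0.07, 0.00) = 0.07
  (~p | r) & (t | (p & t)) = max(0, a+b−1) on (1.00, 0.07) = 0.07
  → value = 0.0700
Under probabilistic:
  ~p = 1 − 0.3900 = 0.6100
  ~p | r = a + b − a·b on (0.6100, 0.8900) = 0.9571
  p & t = a·b on (0.3900, 0.0700) = 0.0273
  t | (p & t) = a + b − a·b on (0.0700, 0.0273) = 0.0954
  (~p | r) & (t | (p & t)) = a·b on (0.9571, 0.0954) = 0.0913
  → value = 0.0913
|0.0700 − 0.0913| = 0.021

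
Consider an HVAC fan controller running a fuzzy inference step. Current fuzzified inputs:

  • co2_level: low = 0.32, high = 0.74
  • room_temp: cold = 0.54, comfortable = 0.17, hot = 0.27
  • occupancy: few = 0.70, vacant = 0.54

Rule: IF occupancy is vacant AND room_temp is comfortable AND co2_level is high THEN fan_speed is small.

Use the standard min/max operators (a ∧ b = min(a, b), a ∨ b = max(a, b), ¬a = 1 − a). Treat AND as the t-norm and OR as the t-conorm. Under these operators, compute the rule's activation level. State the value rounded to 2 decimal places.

0.17

firing strength: vacant=0.54, comfortable=0.17, high=0.74; AND[min(a, b)] → w = 0.17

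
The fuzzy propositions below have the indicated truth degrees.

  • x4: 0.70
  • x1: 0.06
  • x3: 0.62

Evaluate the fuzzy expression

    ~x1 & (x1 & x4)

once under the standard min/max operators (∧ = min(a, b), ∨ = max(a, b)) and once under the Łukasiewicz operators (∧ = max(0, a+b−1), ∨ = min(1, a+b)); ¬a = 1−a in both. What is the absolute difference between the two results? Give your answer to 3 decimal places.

Under standard min/max:
  ~x1 = 1 − 0.06 = 0.94
  x1 & x4 = min(a, b) on (0.06, 0.70) = 0.06
  ~x1 & (x1 & x4) = min(a, b) on (0.94, 0.06) = 0.06
  → value = 0.0600
Under Łukasiewicz:
  ~x1 = 1 − 0.06 = 0.94
  x1 & x4 = max(0, a+b−1) on (0.06, 0.70) = 0.00
  ~x1 & (x1 & x4) = max(0, a+b−1) on (0.94, 0.00) = 0.00
  → value = 0.0000
|0.0600 − 0.0000| = 0.060

0.060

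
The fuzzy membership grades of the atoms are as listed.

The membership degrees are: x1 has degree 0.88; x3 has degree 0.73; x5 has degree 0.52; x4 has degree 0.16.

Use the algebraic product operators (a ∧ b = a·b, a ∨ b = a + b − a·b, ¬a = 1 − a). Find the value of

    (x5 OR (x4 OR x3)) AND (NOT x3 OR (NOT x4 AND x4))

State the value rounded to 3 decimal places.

0.328

x4 OR x3 = a + b − a·b on (0.1600, 0.7300) = 0.7732
x5 OR (x4 OR x3) = a + b − a·b on (0.5200, 0.7732) = 0.8911
NOT x3 = 1 − 0.7300 = 0.2700
NOT x4 = 1 − 0.1600 = 0.8400
NOT x4 AND x4 = a·b on (0.8400, 0.1600) = 0.1344
NOT x3 OR (NOT x4 AND x4) = a + b − a·b on (0.2700, 0.1344) = 0.3681
(x5 OR (x4 OR x3)) AND (NOT x3 OR (NOT x4 AND x4)) = a·b on (0.8911, 0.3681) = 0.3280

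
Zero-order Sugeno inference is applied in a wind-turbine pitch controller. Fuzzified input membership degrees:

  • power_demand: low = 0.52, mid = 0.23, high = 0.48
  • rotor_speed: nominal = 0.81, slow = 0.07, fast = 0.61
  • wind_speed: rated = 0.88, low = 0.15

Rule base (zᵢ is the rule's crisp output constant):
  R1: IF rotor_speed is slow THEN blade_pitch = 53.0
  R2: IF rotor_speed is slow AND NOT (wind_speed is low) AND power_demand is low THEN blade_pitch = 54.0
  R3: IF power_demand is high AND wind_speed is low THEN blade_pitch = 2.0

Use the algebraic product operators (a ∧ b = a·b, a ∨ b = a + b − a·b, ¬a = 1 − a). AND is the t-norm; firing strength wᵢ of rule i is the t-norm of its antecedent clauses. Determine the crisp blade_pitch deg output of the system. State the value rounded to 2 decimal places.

31.95

R1 (z=53.0): slow=0.07 → w = 0.0700
R2 (z=54.0): slow=0.07, ¬low=1−0.15=0.85, low=0.52; AND[a·b] → w = 0.0309
R3 (z=2.0): high=0.48, low=0.15; AND[a·b] → w = 0.0720
Weighted average = (0.0700·53.0 + 0.0309·54.0 + 0.0720·2.0) / (0.0700 + 0.0309 + 0.0720)
  = 5.5248 / 0.1729 = 31.95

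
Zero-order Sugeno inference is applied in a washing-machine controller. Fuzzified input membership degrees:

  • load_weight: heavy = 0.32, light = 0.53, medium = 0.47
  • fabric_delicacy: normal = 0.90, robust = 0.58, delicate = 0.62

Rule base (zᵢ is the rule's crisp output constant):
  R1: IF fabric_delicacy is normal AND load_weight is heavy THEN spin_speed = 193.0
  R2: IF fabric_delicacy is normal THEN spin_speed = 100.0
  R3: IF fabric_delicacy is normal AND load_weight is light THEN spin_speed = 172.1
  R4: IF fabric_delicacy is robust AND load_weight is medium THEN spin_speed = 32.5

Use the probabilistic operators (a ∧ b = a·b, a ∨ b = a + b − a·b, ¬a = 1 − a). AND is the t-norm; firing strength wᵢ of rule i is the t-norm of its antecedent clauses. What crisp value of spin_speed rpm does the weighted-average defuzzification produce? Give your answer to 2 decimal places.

122.08

R1 (z=193.0): normal=0.90, heavy=0.32; AND[a·b] → w = 0.2880
R2 (z=100.0): normal=0.90 → w = 0.9000
R3 (z=172.1): normal=0.90, light=0.53; AND[a·b] → w = 0.4770
R4 (z=32.5): robust=0.58, medium=0.47; AND[a·b] → w = 0.2726
Weighted average = (0.2880·193.0 + 0.9000·100.0 + 0.4770·172.1 + 0.2726·32.5) / (0.2880 + 0.9000 + 0.4770 + 0.2726)
  = 236.5352 / 1.9376 = 122.08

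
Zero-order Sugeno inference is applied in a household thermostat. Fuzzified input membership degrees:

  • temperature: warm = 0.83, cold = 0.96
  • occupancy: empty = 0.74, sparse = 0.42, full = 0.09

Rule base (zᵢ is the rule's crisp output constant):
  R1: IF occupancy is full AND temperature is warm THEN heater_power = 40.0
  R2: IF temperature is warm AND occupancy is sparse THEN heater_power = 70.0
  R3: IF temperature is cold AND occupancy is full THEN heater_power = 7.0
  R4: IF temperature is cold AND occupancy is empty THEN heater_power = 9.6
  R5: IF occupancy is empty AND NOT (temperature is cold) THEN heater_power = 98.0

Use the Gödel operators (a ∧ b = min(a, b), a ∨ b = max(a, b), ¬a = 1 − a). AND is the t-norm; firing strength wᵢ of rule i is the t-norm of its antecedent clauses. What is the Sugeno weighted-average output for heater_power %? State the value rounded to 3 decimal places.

R1 (z=40.0): full=0.09, warm=0.83; AND[min(a, b)] → w = 0.09
R2 (z=70.0): warm=0.83, sparse=0.42; AND[min(a, b)] → w = 0.42
R3 (z=7.0): cold=0.96, full=0.09; AND[min(a, b)] → w = 0.09
R4 (z=9.6): cold=0.96, empty=0.74; AND[min(a, b)] → w = 0.74
R5 (z=98.0): empty=0.74, ¬cold=1−0.96=0.04; AND[min(a, b)] → w = 0.04
Weighted average = (0.09·40.0 + 0.42·70.0 + 0.09·7.0 + 0.74·9.6 + 0.04·98.0) / (0.09 + 0.42 + 0.09 + 0.74 + 0.04)
  = 44.6540 / 1.3800 = 32.358

32.358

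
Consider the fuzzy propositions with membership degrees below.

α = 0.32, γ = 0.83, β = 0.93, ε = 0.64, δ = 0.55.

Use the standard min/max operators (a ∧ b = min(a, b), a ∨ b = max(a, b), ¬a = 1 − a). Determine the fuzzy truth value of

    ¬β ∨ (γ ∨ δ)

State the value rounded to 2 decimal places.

0.83

¬β = 1 − 0.93 = 0.07
γ ∨ δ = max(a, b) on (0.83, 0.55) = 0.83
¬β ∨ (γ ∨ δ) = max(a, b) on (0.07, 0.83) = 0.83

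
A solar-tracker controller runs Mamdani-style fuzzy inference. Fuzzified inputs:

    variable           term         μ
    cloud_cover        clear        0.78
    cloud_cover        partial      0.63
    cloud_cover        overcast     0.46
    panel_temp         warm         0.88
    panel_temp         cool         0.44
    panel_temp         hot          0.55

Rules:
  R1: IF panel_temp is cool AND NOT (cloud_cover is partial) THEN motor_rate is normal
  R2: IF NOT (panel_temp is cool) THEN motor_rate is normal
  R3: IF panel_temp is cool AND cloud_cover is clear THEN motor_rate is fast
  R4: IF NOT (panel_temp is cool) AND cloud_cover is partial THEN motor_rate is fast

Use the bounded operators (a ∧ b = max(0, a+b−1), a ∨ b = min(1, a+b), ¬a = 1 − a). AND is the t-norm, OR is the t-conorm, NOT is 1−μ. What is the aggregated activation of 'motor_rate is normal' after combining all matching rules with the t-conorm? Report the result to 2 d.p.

0.56

R1: cool=0.44, ¬partial=1−0.63=0.37; AND[max(0, a+b−1)] → w = 0.00
R2: ¬cool=1−0.44=0.56 → w = 0.56
R3: cool=0.44, clear=0.78; AND[max(0, a+b−1)] → w = 0.22
R4: ¬cool=1−0.44=0.56, partial=0.63; AND[max(0, a+b−1)] → w = 0.19
Rules with consequent 'normal': {R1, R2} → strengths 0.00, 0.56
Aggregate via t-conorm [min(1, a+b)]: 0.56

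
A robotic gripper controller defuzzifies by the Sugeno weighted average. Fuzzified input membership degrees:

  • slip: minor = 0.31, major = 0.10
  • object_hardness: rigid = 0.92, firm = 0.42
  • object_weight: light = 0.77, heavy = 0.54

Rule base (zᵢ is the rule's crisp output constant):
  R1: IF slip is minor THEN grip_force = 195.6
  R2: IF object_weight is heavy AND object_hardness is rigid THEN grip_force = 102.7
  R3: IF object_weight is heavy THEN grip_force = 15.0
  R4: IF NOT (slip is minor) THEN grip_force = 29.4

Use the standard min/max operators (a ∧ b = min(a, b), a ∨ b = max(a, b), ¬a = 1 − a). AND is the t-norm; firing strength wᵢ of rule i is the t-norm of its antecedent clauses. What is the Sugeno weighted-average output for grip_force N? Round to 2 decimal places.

R1 (z=195.6): minor=0.31 → w = 0.31
R2 (z=102.7): heavy=0.54, rigid=0.92; AND[min(a, b)] → w = 0.54
R3 (z=15.0): heavy=0.54 → w = 0.54
R4 (z=29.4): ¬minor=1−0.31=0.69 → w = 0.69
Weighted average = (0.31·195.6 + 0.54·102.7 + 0.54·15.0 + 0.69·29.4) / (0.31 + 0.54 + 0.54 + 0.69)
  = 144.4800 / 2.0800 = 69.46

69.46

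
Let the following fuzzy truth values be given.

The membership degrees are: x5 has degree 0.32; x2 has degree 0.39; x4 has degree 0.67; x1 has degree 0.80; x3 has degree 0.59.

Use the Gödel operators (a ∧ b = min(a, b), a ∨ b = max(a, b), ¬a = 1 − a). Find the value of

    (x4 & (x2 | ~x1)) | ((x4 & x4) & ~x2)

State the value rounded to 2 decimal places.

0.61

~x1 = 1 − 0.80 = 0.20
x2 | ~x1 = max(a, b) on (0.39, 0.20) = 0.39
x4 & (x2 | ~x1) = min(a, b) on (0.67, 0.39) = 0.39
x4 & x4 = min(a, b) on (0.67, 0.67) = 0.67
~x2 = 1 − 0.39 = 0.61
(x4 & x4) & ~x2 = min(a, b) on (0.67, 0.61) = 0.61
(x4 & (x2 | ~x1)) | ((x4 & x4) & ~x2) = max(a, b) on (0.39, 0.61) = 0.61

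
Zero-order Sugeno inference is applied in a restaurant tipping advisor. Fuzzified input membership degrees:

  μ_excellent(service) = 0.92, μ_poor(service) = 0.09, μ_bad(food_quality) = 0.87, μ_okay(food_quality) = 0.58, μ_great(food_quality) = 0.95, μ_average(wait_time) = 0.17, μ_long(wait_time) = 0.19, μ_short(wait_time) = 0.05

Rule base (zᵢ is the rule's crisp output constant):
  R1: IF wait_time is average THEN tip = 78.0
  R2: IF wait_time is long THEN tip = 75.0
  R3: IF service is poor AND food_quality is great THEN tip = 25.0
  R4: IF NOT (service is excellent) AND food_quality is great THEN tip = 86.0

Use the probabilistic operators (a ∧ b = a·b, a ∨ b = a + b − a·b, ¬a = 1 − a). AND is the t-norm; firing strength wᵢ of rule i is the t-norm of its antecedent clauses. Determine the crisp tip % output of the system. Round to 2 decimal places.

R1 (z=78.0): average=0.17 → w = 0.1700
R2 (z=75.0): long=0.19 → w = 0.1900
R3 (z=25.0): poor=0.09, great=0.95; AND[a·b] → w = 0.0855
R4 (z=86.0): ¬excellent=1−0.92=0.08, great=0.95; AND[a·b] → w = 0.0760
Weighted average = (0.1700·78.0 + 0.1900·75.0 + 0.0855·25.0 + 0.0760·86.0) / (0.1700 + 0.1900 + 0.0855 + 0.0760)
  = 36.1835 / 0.5215 = 69.38

69.38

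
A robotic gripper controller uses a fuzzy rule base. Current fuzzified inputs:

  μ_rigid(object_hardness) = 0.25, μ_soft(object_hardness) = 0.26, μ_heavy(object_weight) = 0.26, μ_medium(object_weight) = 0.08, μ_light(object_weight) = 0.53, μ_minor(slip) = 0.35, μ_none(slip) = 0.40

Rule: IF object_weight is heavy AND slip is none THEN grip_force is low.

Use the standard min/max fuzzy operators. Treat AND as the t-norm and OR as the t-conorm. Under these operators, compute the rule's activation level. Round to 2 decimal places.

firing strength: heavy=0.26, none=0.40; AND[min(a, b)] → w = 0.26

0.26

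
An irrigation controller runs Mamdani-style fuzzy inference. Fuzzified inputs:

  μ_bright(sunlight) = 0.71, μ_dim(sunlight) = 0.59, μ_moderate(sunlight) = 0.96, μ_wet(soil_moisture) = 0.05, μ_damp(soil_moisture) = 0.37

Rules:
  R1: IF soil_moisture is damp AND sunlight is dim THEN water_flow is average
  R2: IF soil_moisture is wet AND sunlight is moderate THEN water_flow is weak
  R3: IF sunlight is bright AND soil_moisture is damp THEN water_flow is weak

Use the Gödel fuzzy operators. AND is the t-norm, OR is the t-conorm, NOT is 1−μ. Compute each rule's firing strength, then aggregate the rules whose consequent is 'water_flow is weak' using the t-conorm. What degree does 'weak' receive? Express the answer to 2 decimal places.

0.37

R1: damp=0.37, dim=0.59; AND[min(a, b)] → w = 0.37
R2: wet=0.05, moderate=0.96; AND[min(a, b)] → w = 0.05
R3: bright=0.71, damp=0.37; AND[min(a, b)] → w = 0.37
Rules with consequent 'weak': {R2, R3} → strengths 0.05, 0.37
Aggregate via t-conorm [max(a, b)]: 0.37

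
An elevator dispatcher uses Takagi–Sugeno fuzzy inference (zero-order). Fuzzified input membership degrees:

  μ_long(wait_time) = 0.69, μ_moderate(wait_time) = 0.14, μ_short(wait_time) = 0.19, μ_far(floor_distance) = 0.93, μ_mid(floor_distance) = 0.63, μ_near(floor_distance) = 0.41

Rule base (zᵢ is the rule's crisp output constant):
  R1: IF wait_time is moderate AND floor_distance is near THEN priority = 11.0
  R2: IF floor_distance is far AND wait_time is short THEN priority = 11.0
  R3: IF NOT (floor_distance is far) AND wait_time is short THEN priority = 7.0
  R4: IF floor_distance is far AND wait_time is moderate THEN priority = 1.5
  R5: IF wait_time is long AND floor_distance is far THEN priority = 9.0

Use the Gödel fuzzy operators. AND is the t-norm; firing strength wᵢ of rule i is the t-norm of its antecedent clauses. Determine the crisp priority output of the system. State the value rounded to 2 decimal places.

8.57

R1 (z=11.0): moderate=0.14, near=0.41; AND[min(a, b)] → w = 0.14
R2 (z=11.0): far=0.93, short=0.19; AND[min(a, b)] → w = 0.19
R3 (z=7.0): ¬far=1−0.93=0.07, short=0.19; AND[min(a, b)] → w = 0.07
R4 (z=1.5): far=0.93, moderate=0.14; AND[min(a, b)] → w = 0.14
R5 (z=9.0): long=0.69, far=0.93; AND[min(a, b)] → w = 0.69
Weighted average = (0.14·11.0 + 0.19·11.0 + 0.07·7.0 + 0.14·1.5 + 0.69·9.0) / (0.14 + 0.19 + 0.07 + 0.14 + 0.69)
  = 10.5400 / 1.2300 = 8.57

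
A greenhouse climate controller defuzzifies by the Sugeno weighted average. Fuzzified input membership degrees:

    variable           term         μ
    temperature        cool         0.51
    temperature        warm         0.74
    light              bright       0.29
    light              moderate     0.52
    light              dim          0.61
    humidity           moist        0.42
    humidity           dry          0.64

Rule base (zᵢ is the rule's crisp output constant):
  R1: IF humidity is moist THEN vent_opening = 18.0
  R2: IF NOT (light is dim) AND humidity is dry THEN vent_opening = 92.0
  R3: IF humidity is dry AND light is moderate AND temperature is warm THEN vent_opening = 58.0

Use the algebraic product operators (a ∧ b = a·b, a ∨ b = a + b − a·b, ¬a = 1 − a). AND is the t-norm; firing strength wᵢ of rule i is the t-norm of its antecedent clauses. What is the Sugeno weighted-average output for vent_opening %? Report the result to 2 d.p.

48.92

R1 (z=18.0): moist=0.42 → w = 0.4200
R2 (z=92.0): ¬dim=1−0.61=0.39, dry=0.64; AND[a·b] → w = 0.2496
R3 (z=58.0): dry=0.64, moderate=0.52, warm=0.74; AND[a·b] → w = 0.2463
Weighted average = (0.4200·18.0 + 0.2496·92.0 + 0.2463·58.0) / (0.4200 + 0.2496 + 0.2463)
  = 44.8070 / 0.9159 = 48.92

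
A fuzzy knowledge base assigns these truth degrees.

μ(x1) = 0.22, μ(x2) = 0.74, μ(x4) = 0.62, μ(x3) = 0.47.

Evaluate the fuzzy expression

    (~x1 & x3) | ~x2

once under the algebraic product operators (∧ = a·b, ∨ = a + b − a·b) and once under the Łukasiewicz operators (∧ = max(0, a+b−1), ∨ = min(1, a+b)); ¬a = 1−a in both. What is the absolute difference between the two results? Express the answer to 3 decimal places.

0.021

Under algebraic product:
  ~x1 = 1 − 0.2200 = 0.7800
  ~x1 & x3 = a·b on (0.7800, 0.4700) = 0.3666
  ~x2 = 1 − 0.7400 = 0.2600
  (~x1 & x3) | ~x2 = a + b − a·b on (0.3666, 0.2600) = 0.5313
  → value = 0.5313
Under Łukasiewicz:
  ~x1 = 1 − 0.22 = 0.78
  ~x1 & x3 = max(0, a+b−1) on (0.78, 0.47) = 0.25
  ~x2 = 1 − 0.74 = 0.26
  (~x1 & x3) | ~x2 = min(1, a+b) on (0.25, 0.26) = 0.51
  → value = 0.5100
|0.5313 − 0.5100| = 0.021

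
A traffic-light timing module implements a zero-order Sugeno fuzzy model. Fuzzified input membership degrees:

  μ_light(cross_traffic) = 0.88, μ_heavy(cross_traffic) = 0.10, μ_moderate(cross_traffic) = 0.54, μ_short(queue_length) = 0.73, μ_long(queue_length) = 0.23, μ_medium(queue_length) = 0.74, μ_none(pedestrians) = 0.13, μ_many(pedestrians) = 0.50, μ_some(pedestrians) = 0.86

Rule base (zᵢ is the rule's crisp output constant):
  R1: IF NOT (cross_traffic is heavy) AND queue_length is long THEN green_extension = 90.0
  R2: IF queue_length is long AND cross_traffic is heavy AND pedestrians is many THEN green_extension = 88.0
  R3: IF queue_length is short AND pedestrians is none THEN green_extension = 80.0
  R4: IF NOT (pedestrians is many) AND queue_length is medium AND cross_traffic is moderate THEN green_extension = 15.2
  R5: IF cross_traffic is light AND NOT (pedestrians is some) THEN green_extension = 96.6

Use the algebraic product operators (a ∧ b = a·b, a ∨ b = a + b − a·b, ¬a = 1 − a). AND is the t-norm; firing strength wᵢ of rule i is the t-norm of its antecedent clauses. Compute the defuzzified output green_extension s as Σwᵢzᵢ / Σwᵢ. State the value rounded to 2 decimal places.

66.27

R1 (z=90.0): ¬heavy=1−0.10=0.90, long=0.23; AND[a·b] → w = 0.2070
R2 (z=88.0): long=0.23, heavy=0.10, many=0.50; AND[a·b] → w = 0.0115
R3 (z=80.0): short=0.73, none=0.13; AND[a·b] → w = 0.0949
R4 (z=15.2): ¬many=1−0.50=0.50, medium=0.74, moderate=0.54; AND[a·b] → w = 0.1998
R5 (z=96.6): light=0.88, ¬some=1−0.86=0.14; AND[a·b] → w = 0.1232
Weighted average = (0.2070·90.0 + 0.0115·88.0 + 0.0949·80.0 + 0.1998·15.2 + 0.1232·96.6) / (0.2070 + 0.0115 + 0.0949 + 0.1998 + 0.1232)
  = 42.1721 / 0.6364 = 66.27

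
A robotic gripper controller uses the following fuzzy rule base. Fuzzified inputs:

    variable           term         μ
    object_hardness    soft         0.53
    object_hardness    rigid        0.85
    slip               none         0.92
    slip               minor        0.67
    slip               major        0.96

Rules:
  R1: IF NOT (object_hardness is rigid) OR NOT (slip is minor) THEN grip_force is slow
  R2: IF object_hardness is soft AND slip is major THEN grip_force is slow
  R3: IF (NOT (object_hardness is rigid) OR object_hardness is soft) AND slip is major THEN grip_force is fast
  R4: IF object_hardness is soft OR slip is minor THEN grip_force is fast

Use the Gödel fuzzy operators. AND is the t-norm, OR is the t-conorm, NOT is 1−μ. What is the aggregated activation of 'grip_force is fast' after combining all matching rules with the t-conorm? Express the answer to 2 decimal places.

R1: ¬rigid=1−0.85=0.15, ¬minor=1−0.67=0.33; OR[max(a, b)] → w = 0.33
R2: soft=0.53, major=0.96; AND[min(a, b)] → w = 0.53
R3: (¬rigid=1−0.85=0.15 OR soft=0.53) = 0.53; AND[min(a, b)] with major=0.96 → w = 0.53
R4: soft=0.53, minor=0.67; OR[max(a, b)] → w = 0.67
Rules with consequent 'fast': {R3, R4} → strengths 0.53, 0.67
Aggregate via t-conorm [max(a, b)]: 0.67

0.67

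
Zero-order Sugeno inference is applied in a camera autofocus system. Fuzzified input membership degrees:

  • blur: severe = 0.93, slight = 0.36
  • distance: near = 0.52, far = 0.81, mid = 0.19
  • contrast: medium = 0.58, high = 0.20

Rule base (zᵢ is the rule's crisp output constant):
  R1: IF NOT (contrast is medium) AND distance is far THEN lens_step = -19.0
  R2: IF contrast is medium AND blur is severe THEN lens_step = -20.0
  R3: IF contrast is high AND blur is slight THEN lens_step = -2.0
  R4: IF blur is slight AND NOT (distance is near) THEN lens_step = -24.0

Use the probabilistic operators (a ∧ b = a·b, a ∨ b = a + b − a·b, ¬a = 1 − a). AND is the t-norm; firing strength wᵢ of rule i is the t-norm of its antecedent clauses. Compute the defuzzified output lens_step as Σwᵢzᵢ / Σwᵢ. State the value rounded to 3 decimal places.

R1 (z=-19.0): ¬medium=1−0.58=0.42, far=0.81; AND[a·b] → w = 0.3402
R2 (z=-20.0): medium=0.58, severe=0.93; AND[a·b] → w = 0.5394
R3 (z=-2.0): high=0.20, slight=0.36; AND[a·b] → w = 0.0720
R4 (z=-24.0): slight=0.36, ¬near=1−0.52=0.48; AND[a·b] → w = 0.1728
Weighted average = (0.3402·-19.0 + 0.5394·-20.0 + 0.0720·-2.0 + 0.1728·-24.0) / (0.3402 + 0.5394 + 0.0720 + 0.1728)
  = -21.5430 / 1.1244 = -19.160

-19.160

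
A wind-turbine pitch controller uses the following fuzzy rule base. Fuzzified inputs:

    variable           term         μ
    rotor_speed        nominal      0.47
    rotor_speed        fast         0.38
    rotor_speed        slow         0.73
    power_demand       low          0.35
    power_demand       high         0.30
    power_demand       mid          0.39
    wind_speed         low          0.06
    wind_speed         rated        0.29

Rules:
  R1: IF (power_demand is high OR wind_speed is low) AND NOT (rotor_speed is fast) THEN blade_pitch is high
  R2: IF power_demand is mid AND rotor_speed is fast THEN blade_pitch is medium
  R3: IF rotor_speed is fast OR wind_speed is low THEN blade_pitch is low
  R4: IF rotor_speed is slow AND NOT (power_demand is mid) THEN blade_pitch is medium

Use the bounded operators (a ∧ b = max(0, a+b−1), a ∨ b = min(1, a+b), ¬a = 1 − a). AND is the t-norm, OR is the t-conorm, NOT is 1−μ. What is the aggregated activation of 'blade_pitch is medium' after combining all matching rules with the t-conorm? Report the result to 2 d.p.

R1: (high=0.30 OR low=0.06) = 0.36; AND[max(0, a+b−1)] with ¬fast=1−0.38=0.62 → w = 0.00
R2: mid=0.39, fast=0.38; AND[max(0, a+b−1)] → w = 0.00
R3: fast=0.38, low=0.06; OR[min(1, a+b)] → w = 0.44
R4: slow=0.73, ¬mid=1−0.39=0.61; AND[max(0, a+b−1)] → w = 0.34
Rules with consequent 'medium': {R2, R4} → strengths 0.00, 0.34
Aggregate via t-conorm [min(1, a+b)]: 0.34

0.34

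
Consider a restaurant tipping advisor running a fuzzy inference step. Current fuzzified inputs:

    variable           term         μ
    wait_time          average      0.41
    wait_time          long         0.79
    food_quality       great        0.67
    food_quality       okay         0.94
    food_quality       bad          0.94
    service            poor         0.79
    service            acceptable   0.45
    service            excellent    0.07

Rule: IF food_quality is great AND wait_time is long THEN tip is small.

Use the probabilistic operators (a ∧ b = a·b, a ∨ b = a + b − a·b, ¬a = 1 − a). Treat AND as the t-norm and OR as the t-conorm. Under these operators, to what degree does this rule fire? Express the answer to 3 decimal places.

firing strength: great=0.67, long=0.79; AND[a·b] → w = 0.5293

0.529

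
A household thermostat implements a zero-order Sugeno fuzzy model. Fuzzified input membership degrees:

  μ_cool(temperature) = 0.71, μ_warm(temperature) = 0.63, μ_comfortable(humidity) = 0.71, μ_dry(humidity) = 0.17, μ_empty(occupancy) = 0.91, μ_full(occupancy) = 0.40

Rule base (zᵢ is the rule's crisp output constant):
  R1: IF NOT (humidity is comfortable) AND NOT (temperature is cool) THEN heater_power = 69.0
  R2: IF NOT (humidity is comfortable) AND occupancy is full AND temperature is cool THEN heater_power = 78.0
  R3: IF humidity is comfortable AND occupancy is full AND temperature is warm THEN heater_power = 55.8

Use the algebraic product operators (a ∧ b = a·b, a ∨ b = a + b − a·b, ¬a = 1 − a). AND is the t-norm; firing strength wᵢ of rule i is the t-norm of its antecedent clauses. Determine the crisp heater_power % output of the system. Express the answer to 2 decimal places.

R1 (z=69.0): ¬comfortable=1−0.71=0.29, ¬cool=1−0.71=0.29; AND[a·b] → w = 0.0841
R2 (z=78.0): ¬comfortable=1−0.71=0.29, full=0.40, cool=0.71; AND[a·b] → w = 0.0824
R3 (z=55.8): comfortable=0.71, full=0.40, warm=0.63; AND[a·b] → w = 0.1789
Weighted average = (0.0841·69.0 + 0.0824·78.0 + 0.1789·55.8) / (0.0841 + 0.0824 + 0.1789)
  = 22.2107 / 0.3454 = 64.31

64.31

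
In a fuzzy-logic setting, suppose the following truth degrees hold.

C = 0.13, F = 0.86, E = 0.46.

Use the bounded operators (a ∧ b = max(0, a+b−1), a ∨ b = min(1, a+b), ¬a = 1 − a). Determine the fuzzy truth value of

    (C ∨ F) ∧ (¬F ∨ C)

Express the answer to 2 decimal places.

C ∨ F = min(1, a+b) on (0.13, 0.86) = 0.99
¬F = 1 − 0.86 = 0.14
¬F ∨ C = min(1, a+b) on (0.14, 0.13) = 0.27
(C ∨ F) ∧ (¬F ∨ C) = max(0, a+b−1) on (0.99, 0.27) = 0.26

0.26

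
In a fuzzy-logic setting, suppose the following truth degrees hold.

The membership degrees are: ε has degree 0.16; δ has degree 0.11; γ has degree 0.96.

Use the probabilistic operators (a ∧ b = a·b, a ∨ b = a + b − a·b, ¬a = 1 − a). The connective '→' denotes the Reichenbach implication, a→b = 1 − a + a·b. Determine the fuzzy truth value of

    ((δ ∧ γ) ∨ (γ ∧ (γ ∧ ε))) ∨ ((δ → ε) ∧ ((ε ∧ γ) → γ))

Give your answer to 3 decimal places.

δ ∧ γ = a·b on (0.1100, 0.9600) = 0.1056
γ ∧ ε = a·b on (0.9600, 0.1600) = 0.1536
γ ∧ (γ ∧ ε) = a·b on (0.9600, 0.1536) = 0.1475
(δ ∧ γ) ∨ (γ ∧ (γ ∧ ε)) = a + b − a·b on (0.1056, 0.1475) = 0.2375
δ → ε  [Reichenbach: 1 − a + a·b] with a=0.1100, b=0.1600 → 0.9076
ε ∧ γ = a·b on (0.1600, 0.9600) = 0.1536
(ε ∧ γ) → γ  [Reichenbach: 1 − a + a·b] with a=0.1536, b=0.9600 → 0.9939
(δ → ε) ∧ ((ε ∧ γ) → γ) = a·b on (0.9076, 0.9939) = 0.9020
((δ ∧ γ) ∨ (γ ∧ (γ ∧ ε))) ∨ ((δ → ε) ∧ ((ε ∧ γ) → γ)) = a + b − a·b on (0.2375, 0.9020) = 0.9253

0.925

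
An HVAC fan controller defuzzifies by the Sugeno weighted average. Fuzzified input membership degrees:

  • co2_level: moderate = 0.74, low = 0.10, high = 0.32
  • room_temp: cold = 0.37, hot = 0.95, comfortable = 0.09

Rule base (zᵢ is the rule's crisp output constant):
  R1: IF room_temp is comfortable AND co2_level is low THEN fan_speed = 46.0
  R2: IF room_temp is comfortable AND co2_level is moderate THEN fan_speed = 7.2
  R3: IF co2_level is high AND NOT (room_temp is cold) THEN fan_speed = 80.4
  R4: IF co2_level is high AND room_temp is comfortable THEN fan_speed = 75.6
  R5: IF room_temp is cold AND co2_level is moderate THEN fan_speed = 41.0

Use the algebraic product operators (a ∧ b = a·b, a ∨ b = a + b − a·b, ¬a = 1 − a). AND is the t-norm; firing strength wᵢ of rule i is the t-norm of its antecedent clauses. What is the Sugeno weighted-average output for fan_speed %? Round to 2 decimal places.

R1 (z=46.0): comfortable=0.09, low=0.10; AND[a·b] → w = 0.0090
R2 (z=7.2): comfortable=0.09, moderate=0.74; AND[a·b] → w = 0.0666
R3 (z=80.4): high=0.32, ¬cold=1−0.37=0.63; AND[a·b] → w = 0.2016
R4 (z=75.6): high=0.32, comfortable=0.09; AND[a·b] → w = 0.0288
R5 (z=41.0): cold=0.37, moderate=0.74; AND[a·b] → w = 0.2738
Weighted average = (0.0090·46.0 + 0.0666·7.2 + 0.2016·80.4 + 0.0288·75.6 + 0.2738·41.0) / (0.0090 + 0.0666 + 0.2016 + 0.0288 + 0.2738)
  = 30.5052 / 0.5798 = 52.61

52.61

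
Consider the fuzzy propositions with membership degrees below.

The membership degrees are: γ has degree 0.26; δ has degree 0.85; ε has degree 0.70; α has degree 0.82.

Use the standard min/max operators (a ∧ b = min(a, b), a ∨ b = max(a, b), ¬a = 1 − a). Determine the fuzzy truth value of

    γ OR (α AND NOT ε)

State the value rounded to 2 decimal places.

NOT ε = 1 − 0.70 = 0.30
α AND NOT ε = min(a, b) on (0.82, 0.30) = 0.30
γ OR (α AND NOT ε) = max(a, b) on (0.26, 0.30) = 0.30

0.30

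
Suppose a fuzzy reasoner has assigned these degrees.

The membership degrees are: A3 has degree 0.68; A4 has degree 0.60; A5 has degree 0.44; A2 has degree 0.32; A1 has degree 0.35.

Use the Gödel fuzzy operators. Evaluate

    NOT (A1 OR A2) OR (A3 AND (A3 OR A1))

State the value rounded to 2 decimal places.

0.68

A1 OR A2 = max(a, b) on (0.35, 0.32) = 0.35
NOT (A1 OR A2) = 1 − 0.35 = 0.65
A3 OR A1 = max(a, b) on (0.68, 0.35) = 0.68
A3 AND (A3 OR A1) = min(a, b) on (0.68, 0.68) = 0.68
NOT (A1 OR A2) OR (A3 AND (A3 OR A1)) = max(a, b) on (0.65, 0.68) = 0.68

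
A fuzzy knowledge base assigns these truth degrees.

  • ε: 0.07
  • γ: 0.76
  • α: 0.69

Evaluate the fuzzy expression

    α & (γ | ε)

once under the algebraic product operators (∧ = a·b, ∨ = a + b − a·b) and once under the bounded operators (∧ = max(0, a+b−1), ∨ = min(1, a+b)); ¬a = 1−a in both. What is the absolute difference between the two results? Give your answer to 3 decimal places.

Under algebraic product:
  γ | ε = a + b − a·b on (0.7600, 0.0700) = 0.7768
  α & (γ | ε) = a·b on (0.6900, 0.7768) = 0.5360
  → value = 0.5360
Under bounded:
  γ | ε = min(1, a+b) on (0.76, 0.07) = 0.83
  α & (γ | ε) = max(0, a+b−1) on (0.69, 0.83) = 0.52
  → value = 0.5200
|0.5360 − 0.5200| = 0.016

0.016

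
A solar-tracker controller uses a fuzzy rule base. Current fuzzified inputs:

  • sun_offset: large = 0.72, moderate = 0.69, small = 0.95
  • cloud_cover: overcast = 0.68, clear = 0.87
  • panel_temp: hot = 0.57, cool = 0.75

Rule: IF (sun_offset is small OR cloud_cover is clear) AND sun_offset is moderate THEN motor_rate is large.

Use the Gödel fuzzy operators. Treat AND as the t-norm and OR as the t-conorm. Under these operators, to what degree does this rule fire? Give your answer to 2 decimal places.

firing strength: (small=0.95 OR clear=0.87) = 0.95; AND[min(a, b)] with moderate=0.69 → w = 0.69

0.69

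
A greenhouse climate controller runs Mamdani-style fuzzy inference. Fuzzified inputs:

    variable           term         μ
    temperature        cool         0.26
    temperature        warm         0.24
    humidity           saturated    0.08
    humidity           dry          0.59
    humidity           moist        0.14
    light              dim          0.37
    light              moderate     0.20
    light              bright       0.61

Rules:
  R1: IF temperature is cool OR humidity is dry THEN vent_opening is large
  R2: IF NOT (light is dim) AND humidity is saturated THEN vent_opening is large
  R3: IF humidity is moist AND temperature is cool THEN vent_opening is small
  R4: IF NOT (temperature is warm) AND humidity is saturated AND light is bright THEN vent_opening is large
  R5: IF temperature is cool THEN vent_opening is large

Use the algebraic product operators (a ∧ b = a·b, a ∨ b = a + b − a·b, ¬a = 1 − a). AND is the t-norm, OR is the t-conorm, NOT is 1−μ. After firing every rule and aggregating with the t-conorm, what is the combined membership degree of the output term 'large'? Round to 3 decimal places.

R1: cool=0.26, dry=0.59; OR[a + b − a·b] → w = 0.6966
R2: ¬dim=1−0.37=0.63, saturated=0.08; AND[a·b] → w = 0.0504
R3: moist=0.14, cool=0.26; AND[a·b] → w = 0.0364
R4: ¬warm=1−0.24=0.76, saturated=0.08, bright=0.61; AND[a·b] → w = 0.0371
R5: cool=0.26 → w = 0.2600
Rules with consequent 'large': {R1, R2, R4, R5} → strengths 0.6966, 0.0504, 0.0371, 0.2600
Aggregate via t-conorm [a + b − a·b]: 0.7947

0.795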